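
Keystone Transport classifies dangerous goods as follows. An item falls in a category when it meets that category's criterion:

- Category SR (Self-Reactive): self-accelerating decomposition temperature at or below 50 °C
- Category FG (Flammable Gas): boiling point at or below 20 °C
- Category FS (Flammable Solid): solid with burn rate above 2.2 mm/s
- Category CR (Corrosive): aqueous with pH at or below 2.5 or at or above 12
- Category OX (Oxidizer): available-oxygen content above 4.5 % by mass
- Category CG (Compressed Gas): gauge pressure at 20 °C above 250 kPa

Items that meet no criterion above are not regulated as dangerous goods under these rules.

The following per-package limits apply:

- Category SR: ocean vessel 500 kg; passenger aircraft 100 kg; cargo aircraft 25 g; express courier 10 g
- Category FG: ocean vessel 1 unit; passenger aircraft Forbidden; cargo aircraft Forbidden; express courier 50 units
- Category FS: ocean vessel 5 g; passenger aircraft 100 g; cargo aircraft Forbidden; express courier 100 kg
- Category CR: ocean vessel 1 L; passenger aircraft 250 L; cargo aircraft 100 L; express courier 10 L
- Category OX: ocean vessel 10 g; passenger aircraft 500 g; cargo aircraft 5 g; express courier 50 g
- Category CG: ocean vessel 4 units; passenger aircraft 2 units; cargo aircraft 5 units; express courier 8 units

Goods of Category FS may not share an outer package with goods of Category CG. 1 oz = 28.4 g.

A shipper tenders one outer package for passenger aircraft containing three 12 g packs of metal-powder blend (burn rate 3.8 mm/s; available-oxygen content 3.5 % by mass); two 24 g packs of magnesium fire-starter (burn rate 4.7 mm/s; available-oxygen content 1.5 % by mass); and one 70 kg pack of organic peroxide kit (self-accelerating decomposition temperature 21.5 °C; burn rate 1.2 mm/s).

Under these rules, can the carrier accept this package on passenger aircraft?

Burn rate 3.8 mm/s meets the Category FS criterion (Flammable Solid), so the metal-powder blend is Category FS.
Burn rate 4.7 mm/s meets the Category FS criterion (Flammable Solid), so the magnesium fire-starter is Category FS.
Self-accelerating decomposition temperature 21.5 °C meets the Category SR criterion (Self-Reactive), so the organic peroxide kit is Category SR.
Category FS net quantity: (three 12 g packs = 36 g) + (two 24 g packs = 48 g) = 84 g.
84 g is within the passenger aircraft limit of 100 g for Category FS.
Category SR quantity: 70 kg.
70 kg ≤ 100 kg (passenger aircraft limit, Category SR) — within limit.
The segregation rule (Category FS with Category CG) does not apply to Category FS with Category SR.
Every hazard category is within its passenger aircraft limit and no segregation rule is violated.

Yes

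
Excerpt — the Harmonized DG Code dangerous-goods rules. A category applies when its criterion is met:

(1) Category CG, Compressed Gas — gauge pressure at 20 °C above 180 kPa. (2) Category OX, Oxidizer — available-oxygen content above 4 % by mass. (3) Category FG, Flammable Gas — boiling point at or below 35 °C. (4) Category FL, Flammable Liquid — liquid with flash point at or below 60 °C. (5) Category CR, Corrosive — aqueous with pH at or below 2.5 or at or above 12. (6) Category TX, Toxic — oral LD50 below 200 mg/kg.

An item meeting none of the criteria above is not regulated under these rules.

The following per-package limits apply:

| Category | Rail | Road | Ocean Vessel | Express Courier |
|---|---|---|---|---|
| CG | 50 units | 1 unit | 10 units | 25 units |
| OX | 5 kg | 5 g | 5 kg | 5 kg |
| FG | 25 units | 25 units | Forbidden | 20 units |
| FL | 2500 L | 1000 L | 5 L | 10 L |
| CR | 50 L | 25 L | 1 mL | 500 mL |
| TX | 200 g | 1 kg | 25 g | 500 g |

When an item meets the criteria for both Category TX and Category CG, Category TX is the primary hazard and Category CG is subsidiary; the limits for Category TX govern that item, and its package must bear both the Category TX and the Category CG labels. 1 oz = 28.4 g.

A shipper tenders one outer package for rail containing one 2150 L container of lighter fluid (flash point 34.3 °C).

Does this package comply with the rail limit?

Yes

The lighter fluid has flash point 34.3 °C, which is ≤ 60 °C, so it is Category FL (Flammable Liquid).
Category FL quantity: 2150 L.
2150 L is within the rail limit of 2500 L for Category FL.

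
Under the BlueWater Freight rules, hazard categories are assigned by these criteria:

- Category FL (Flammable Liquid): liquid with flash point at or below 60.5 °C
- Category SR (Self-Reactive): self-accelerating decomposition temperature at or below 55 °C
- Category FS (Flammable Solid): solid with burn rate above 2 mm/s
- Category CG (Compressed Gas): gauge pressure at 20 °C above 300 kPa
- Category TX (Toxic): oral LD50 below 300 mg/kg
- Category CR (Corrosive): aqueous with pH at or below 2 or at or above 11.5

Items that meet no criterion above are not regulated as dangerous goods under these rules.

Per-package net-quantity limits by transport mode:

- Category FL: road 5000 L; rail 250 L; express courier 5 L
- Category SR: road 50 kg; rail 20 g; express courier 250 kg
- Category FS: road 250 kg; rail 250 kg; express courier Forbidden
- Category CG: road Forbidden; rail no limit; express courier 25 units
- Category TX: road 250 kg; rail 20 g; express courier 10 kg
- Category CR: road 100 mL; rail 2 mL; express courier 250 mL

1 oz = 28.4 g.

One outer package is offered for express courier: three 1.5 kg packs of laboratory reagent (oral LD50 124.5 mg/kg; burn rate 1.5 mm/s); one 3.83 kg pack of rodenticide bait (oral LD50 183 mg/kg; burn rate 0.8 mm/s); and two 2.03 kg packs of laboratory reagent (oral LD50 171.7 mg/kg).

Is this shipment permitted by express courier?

No

Laboratory reagent: oral LD50 124.5 mg/kg < 300 mg/kg → Category TX (Toxic).
Rodenticide bait: oral LD50 183 mg/kg < 300 mg/kg → Category TX (Toxic).
The laboratory reagent has oral LD50 171.7 mg/kg, which is < 300 mg/kg, so it is Category TX (Toxic).
Total Category TX: (three 1.5 kg packs = 4.5 kg) + 3.83 kg + (two 2.03 kg packs = 4.06 kg) = 12.39 kg.
12.39 kg > 10 kg (express courier limit, Category TX) — over the limit.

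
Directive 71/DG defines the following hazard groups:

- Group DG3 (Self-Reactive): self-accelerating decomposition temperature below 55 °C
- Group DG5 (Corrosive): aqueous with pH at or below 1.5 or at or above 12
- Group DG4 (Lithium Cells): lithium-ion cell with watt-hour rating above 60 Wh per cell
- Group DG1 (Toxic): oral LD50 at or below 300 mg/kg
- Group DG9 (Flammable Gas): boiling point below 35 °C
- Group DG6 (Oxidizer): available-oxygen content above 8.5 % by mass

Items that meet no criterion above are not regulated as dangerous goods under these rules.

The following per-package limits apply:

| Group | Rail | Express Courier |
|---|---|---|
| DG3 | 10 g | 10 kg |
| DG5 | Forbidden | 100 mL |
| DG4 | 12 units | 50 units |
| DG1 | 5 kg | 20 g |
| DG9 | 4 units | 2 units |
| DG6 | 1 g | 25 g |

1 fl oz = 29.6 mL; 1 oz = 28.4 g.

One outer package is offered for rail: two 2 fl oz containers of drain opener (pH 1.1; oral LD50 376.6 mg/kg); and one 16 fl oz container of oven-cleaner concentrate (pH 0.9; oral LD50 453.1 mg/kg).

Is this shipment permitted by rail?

No

With pH 1.1 (≤ 1.5), the drain opener falls in Group DG5.
The oven-cleaner concentrate has pH 0.9, which is ≤ 1.5, so it is Group DG5 (Corrosive).
Total Group DG5: (two 2 fl oz containers = 118.4 mL) + (one 16 fl oz container = 473.6 mL) = 592 mL.
By rail, Group DG5 is Forbidden regardless of quantity.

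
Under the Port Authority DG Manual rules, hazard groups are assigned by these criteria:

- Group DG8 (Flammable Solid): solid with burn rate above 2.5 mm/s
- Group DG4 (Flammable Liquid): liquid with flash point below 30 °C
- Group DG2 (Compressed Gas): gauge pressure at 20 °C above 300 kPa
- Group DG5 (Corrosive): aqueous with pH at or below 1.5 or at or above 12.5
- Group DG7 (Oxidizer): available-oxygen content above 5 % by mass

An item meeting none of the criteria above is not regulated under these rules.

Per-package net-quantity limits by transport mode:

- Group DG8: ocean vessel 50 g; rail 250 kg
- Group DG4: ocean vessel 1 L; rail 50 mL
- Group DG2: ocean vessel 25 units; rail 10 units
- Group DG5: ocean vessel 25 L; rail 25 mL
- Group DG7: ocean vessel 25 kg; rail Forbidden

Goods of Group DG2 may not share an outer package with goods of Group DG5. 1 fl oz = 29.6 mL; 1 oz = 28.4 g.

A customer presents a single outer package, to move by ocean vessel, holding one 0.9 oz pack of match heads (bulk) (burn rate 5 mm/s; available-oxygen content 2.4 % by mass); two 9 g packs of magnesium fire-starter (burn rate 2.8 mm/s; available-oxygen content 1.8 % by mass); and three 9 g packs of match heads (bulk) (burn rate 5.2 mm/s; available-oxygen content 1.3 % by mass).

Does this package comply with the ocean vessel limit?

No

The match heads (bulk) have burn rate 5 mm/s, which is > 2.5 mm/s, so they are Group DG8 (Flammable Solid).
The magnesium fire-starter has burn rate 2.8 mm/s, which is > 2.5 mm/s, so it is Group DG8 (Flammable Solid).
With burn rate 5.2 mm/s (> 2.5 mm/s), the match heads (bulk) fall in Group DG8.
Group DG8 net quantity: (one 0.9 oz pack = 25.56 g) + (two 9 g packs = 18 g) + (three 9 g packs = 27 g) = 70.56 g.
70.56 g > 50 g (ocean vessel limit, Group DG8) — over the limit.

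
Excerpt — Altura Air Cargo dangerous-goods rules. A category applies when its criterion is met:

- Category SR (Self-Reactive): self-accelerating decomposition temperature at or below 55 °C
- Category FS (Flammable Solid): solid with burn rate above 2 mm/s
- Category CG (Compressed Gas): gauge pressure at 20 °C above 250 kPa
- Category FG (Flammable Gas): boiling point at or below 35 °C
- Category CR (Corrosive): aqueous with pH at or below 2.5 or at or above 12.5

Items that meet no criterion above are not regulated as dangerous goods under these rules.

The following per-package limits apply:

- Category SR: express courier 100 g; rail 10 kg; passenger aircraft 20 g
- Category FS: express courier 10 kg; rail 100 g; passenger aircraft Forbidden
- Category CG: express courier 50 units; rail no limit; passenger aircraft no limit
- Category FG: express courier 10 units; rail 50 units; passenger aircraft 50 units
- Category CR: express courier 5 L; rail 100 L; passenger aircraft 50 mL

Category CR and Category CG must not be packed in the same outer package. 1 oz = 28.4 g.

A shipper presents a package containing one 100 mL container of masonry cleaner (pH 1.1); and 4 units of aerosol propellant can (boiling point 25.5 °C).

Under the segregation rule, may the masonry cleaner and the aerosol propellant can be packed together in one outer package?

Yes

pH 1.1 meets the Category CR criterion (Corrosive), so the masonry cleaner is Category CR.
Aerosol propellant can: boiling point 25.5 °C ≤ 35 °C → Category FG (Flammable Gas).
No segregation rule bars Category CR with Category FG.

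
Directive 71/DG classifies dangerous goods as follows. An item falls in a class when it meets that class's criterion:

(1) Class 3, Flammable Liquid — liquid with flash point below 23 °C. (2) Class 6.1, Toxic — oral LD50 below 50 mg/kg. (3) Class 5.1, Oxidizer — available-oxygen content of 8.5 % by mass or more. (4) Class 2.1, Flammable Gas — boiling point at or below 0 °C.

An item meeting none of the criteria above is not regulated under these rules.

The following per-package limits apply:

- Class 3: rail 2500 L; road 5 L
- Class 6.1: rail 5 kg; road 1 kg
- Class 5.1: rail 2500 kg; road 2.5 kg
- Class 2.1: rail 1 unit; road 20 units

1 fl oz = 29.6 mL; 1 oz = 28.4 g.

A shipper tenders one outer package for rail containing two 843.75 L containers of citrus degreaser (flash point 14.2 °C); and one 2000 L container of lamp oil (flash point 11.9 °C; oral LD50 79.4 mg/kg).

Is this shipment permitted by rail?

No

Citrus degreaser: flash point 14.2 °C < 23 °C → Class 3 (Flammable Liquid).
The lamp oil has flash point 11.9 °C, which is < 23 °C, so it is Class 3 (Flammable Liquid).
Class 3 net quantity: (two 843.75 L containers = 1687.5 L) + 2000 L = 3687.5 L.
That exceeds the Class 3 rail limit of 2500 L.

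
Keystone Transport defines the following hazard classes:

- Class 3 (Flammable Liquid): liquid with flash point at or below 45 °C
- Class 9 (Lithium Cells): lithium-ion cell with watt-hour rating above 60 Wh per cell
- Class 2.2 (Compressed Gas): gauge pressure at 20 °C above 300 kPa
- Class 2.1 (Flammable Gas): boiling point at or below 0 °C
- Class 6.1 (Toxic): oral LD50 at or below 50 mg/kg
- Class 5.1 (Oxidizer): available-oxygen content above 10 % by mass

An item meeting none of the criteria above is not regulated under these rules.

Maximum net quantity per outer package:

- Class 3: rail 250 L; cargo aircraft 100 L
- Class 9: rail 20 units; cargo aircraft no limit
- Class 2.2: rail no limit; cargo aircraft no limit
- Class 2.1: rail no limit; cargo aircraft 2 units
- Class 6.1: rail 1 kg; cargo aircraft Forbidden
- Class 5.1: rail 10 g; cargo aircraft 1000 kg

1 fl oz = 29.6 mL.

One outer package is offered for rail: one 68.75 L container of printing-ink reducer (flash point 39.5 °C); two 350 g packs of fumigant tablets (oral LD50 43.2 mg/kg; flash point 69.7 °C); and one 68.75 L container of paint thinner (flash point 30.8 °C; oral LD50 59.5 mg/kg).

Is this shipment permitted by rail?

The printing-ink reducer has flash point 39.5 °C, which is ≤ 45 °C, so it is Class 3 (Flammable Liquid).
With oral LD50 43.2 mg/kg (≤ 50 mg/kg), the fumigant tablets fall in Class 6.1.
With flash point 30.8 °C (≤ 45 °C), the paint thinner falls in Class 3.
Total Class 3: 68.75 L + 68.75 L = 137.5 L.
137.5 L ≤ 250 L (rail limit, Class 3) — within limit.
Class 6.1 quantity: two 350 g packs = 700 g.
700 g is within the rail limit of 1 kg for Class 6.1.
Every hazard class is within its rail limit and no segregation rule is violated.

Yes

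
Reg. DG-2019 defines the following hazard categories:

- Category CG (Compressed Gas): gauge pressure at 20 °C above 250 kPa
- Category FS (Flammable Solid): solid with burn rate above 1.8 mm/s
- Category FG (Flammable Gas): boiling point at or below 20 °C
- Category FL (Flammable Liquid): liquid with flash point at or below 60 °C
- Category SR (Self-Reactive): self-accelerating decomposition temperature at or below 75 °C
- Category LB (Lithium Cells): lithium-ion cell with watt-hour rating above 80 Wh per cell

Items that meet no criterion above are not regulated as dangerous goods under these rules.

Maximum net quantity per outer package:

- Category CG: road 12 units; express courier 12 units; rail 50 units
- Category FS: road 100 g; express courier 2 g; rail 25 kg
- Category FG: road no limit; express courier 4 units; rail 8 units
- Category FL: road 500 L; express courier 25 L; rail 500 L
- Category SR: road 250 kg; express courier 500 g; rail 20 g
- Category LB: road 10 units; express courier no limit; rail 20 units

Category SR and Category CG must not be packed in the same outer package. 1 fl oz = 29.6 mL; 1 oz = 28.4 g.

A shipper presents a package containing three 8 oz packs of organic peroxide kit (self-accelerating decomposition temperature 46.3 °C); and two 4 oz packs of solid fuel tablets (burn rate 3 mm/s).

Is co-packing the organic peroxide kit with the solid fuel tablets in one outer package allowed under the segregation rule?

Organic peroxide kit: self-accelerating decomposition temperature 46.3 °C ≤ 75 °C → Category SR (Self-Reactive).
With burn rate 3 mm/s (> 1.8 mm/s), the solid fuel tablets fall in Category FS.
No segregation rule bars Category SR with Category FS.

Yes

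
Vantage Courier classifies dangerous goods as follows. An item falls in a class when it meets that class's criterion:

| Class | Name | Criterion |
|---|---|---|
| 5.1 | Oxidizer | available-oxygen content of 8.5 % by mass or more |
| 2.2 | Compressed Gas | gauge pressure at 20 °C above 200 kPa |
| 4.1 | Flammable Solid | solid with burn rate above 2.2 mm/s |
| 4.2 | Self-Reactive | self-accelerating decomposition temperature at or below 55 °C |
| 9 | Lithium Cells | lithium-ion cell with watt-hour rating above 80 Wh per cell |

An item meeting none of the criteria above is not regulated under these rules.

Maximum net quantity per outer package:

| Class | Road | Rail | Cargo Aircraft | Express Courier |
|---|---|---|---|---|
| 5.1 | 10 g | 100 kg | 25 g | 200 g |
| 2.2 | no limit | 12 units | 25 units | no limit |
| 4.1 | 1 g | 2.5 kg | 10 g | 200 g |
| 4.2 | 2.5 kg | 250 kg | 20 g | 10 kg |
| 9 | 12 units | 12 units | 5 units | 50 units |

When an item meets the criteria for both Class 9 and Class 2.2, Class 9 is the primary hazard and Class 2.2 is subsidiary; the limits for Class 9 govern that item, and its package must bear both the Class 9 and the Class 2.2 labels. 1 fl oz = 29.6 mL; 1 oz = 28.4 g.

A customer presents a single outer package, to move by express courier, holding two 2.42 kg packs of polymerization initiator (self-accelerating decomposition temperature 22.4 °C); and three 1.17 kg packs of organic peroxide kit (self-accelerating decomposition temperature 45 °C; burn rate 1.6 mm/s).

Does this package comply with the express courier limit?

Yes

Polymerization initiator: self-accelerating decomposition temperature 22.4 °C ≤ 55 °C → Class 4.2 (Self-Reactive).
Self-accelerating decomposition temperature 45 °C meets the Class 4.2 criterion (Self-Reactive), so the organic peroxide kit is Class 4.2.
Total Class 4.2: (two 2.42 kg packs = 4.84 kg) + (three 1.17 kg packs = 3.51 kg) = 8.35 kg.
8.35 kg ≤ 10 kg (express courier limit, Class 4.2) — within limit.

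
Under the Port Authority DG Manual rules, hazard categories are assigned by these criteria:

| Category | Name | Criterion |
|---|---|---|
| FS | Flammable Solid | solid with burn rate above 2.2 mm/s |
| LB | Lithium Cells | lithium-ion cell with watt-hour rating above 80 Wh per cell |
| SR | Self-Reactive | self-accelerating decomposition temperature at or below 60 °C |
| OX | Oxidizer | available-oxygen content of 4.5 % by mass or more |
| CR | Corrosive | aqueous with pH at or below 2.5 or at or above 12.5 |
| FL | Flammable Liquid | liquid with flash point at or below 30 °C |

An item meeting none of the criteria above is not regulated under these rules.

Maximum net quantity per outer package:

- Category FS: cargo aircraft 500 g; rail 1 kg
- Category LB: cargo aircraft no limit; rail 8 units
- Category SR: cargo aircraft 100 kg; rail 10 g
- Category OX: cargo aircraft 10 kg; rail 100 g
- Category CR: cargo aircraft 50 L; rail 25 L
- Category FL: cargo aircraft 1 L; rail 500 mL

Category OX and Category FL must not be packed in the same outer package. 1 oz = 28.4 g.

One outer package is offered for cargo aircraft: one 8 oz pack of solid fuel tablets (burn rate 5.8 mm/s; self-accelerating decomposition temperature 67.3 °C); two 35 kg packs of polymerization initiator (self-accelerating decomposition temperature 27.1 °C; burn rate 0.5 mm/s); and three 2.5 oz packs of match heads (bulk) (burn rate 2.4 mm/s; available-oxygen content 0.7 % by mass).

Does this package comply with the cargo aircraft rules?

Yes

The solid fuel tablets have burn rate 5.8 mm/s, which is > 2.2 mm/s, so they are Category FS (Flammable Solid).
Self-accelerating decomposition temperature 27.1 °C meets the Category SR criterion (Self-Reactive), so the polymerization initiator is Category SR.
Burn rate 2.4 mm/s meets the Category FS criterion (Flammable Solid), so the match heads (bulk) are Category FS.
Total Category FS: (one 8 oz pack = 227.2 g) + (three 2.5 oz packs = 213 g) = 440.2 g.
That is within the Category FS cargo aircraft limit of 500 g.
Category SR quantity: two 35 kg packs = 70 kg.
That is within the Category SR cargo aircraft limit of 100 kg.
The segregation rule (Category OX with Category FL) does not apply to Category FS with Category SR.
Every hazard category is within its cargo aircraft limit and no segregation rule is violated.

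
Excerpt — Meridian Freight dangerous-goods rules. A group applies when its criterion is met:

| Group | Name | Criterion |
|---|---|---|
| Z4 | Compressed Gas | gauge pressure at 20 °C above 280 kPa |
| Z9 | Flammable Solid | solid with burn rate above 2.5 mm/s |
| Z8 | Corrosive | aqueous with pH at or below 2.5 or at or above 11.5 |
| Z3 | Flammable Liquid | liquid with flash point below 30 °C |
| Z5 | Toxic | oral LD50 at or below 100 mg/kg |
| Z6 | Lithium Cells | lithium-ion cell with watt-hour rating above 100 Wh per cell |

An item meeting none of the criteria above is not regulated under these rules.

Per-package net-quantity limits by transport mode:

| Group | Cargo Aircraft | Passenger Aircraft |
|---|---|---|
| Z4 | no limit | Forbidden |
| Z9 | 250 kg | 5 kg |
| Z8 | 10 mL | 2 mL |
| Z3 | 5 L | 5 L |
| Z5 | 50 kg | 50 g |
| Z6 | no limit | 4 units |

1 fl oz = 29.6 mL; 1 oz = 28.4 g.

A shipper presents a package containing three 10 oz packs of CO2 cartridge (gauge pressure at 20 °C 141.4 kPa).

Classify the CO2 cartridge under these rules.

gauge pressure at 20 °C 141.4 kPa is not above 280 kPa, so Group Z4 does not apply.
No criterion is met, so the item is not regulated.

Not regulated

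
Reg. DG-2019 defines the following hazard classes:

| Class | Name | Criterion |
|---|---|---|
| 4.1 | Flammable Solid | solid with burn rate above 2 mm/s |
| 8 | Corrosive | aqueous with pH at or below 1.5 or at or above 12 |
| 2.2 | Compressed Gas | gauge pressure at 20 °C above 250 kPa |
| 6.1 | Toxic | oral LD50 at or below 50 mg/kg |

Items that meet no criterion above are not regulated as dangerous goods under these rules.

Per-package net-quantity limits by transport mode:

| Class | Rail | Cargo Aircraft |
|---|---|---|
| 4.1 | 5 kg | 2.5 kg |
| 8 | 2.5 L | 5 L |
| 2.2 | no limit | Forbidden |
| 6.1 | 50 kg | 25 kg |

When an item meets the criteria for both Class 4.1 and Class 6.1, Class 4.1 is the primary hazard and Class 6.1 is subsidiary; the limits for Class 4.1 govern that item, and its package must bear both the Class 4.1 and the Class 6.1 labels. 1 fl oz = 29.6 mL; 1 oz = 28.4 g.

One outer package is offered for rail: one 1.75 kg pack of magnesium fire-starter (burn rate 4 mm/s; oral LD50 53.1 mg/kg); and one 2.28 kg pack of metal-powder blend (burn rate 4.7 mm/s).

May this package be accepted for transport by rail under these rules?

Yes

The magnesium fire-starter has burn rate 4 mm/s, which is > 2 mm/s, so it is Class 4.1 (Flammable Solid).
Burn rate 4.7 mm/s meets the Class 4.1 criterion (Flammable Solid), so the metal-powder blend is Class 4.1.
Class 4.1 net quantity: 1.75 kg + 2.28 kg = 4.03 kg.
4.03 kg ≤ 5 kg (rail limit, Class 4.1) — within limit.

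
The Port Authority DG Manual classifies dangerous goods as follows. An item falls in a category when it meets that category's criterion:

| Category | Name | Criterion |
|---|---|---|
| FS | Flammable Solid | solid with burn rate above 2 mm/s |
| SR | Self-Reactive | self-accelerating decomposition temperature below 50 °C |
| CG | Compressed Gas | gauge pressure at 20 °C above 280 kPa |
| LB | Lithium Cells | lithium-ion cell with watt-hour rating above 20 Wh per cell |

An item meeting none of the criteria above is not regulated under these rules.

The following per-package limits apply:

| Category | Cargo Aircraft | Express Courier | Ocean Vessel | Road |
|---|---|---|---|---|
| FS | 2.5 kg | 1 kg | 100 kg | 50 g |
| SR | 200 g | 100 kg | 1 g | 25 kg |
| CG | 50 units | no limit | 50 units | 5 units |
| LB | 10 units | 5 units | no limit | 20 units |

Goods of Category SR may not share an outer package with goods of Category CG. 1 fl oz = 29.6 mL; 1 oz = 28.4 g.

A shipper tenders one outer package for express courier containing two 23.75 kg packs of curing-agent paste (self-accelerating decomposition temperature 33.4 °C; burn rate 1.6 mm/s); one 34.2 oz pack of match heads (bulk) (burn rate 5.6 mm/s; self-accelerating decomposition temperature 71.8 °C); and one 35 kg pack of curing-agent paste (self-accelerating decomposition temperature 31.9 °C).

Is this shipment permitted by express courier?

Curing-agent paste: self-accelerating decomposition temperature 33.4 °C < 50 °C → Category SR (Self-Reactive).
The match heads (bulk) have burn rate 5.6 mm/s, which is > 2 mm/s, so they are Category FS (Flammable Solid).
The curing-agent paste has self-accelerating decomposition temperature 31.9 °C, which is < 50 °C, so it is Category SR (Self-Reactive).
Category FS quantity: one 34.2 oz pack = 971.28 g.
971.28 g ≤ 1 kg (express courier limit, Category FS) — within limit.
Category SR net quantity: (two 23.75 kg packs = 47.5 kg) + 35 kg = 82.5 kg.
That is within the Category SR express courier limit of 100 kg.
The segregation rule (Category SR with Category CG) does not apply to Category FS with Category SR.
Every hazard category is within its express courier limit and no segregation rule is violated.

Yes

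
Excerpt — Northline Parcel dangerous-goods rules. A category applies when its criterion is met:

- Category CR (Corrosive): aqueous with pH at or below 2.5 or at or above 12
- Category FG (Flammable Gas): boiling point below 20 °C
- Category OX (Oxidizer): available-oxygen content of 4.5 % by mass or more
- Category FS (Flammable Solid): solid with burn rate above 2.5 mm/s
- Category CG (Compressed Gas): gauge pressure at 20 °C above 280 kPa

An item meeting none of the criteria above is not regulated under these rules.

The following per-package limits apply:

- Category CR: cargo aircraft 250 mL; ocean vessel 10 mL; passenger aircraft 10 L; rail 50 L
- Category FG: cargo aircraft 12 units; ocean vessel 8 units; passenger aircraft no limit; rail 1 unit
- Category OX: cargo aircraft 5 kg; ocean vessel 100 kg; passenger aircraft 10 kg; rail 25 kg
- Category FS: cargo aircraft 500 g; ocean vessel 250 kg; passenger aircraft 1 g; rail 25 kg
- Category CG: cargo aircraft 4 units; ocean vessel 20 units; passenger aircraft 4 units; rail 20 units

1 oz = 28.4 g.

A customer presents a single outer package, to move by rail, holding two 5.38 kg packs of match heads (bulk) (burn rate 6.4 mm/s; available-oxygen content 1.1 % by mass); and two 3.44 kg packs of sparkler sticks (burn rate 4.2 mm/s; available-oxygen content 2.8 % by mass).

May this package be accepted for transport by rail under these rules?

With burn rate 6.4 mm/s (> 2.5 mm/s), the match heads (bulk) fall in Category FS.
Burn rate 4.2 mm/s meets the Category FS criterion (Flammable Solid), so the sparkler sticks are Category FS.
Total Category FS: (two 5.38 kg packs = 10.76 kg) + (two 3.44 kg packs = 6.88 kg) = 17.64 kg.
17.64 kg is within the rail limit of 25 kg for Category FS.

Yes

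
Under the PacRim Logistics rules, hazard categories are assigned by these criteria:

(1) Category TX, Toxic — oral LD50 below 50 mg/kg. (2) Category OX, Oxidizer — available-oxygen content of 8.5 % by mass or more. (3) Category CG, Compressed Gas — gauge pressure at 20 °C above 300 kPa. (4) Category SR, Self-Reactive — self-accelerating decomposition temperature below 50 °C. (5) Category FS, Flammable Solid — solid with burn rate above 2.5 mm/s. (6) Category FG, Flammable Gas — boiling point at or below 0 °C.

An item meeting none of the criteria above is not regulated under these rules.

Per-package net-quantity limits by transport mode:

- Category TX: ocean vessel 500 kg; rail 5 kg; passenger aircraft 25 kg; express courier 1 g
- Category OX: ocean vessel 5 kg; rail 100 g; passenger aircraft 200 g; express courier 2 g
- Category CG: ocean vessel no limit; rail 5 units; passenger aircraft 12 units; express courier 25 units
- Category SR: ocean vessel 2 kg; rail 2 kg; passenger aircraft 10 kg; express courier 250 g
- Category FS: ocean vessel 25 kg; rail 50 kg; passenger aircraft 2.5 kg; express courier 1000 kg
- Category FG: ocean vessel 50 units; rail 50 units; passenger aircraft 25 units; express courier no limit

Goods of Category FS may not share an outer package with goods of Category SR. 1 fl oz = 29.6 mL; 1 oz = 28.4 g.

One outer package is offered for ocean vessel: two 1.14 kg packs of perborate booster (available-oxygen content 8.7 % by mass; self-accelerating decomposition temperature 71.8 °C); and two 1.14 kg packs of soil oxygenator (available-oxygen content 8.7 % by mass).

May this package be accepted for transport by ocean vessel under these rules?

With available-oxygen content 8.7 % by mass (≥ 8.5 % by mass), the perborate booster falls in Category OX.
Soil oxygenator: available-oxygen content 8.7 % by mass ≥ 8.5 % by mass → Category OX (Oxidizer).
Total Category OX: (two 1.14 kg packs = 2.28 kg) + (two 1.14 kg packs = 2.28 kg) = 4.56 kg.
That is within the Category OX ocean vessel limit of 5 kg.

Yes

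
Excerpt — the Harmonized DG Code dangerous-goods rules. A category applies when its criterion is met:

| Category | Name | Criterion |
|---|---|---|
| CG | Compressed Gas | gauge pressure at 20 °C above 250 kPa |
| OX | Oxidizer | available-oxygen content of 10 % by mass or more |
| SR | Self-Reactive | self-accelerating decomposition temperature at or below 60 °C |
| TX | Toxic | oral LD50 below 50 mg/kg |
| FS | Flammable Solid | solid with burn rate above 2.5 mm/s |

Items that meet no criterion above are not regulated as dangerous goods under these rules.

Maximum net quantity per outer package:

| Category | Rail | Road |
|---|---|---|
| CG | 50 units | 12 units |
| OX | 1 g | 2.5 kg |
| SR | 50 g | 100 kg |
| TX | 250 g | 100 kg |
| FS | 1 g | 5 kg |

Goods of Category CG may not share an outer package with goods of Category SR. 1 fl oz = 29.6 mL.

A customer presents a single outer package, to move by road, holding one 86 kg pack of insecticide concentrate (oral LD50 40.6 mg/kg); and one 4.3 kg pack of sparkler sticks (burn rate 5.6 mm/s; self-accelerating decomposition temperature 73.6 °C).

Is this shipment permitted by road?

Oral LD50 40.6 mg/kg meets the Category TX criterion (Toxic), so the insecticide concentrate is Category TX.
The sparkler sticks have burn rate 5.6 mm/s, which is > 2.5 mm/s, so they are Category FS (Flammable Solid).
Category TX quantity: 86 kg.
That is within the Category TX road limit of 100 kg.
Category FS quantity: 4.3 kg.
4.3 kg is within the road limit of 5 kg for Category FS.
The segregation rule (Category CG with Category SR) does not apply to Category TX with Category FS.
Every hazard category is within its road limit and no segregation rule is violated.

Yes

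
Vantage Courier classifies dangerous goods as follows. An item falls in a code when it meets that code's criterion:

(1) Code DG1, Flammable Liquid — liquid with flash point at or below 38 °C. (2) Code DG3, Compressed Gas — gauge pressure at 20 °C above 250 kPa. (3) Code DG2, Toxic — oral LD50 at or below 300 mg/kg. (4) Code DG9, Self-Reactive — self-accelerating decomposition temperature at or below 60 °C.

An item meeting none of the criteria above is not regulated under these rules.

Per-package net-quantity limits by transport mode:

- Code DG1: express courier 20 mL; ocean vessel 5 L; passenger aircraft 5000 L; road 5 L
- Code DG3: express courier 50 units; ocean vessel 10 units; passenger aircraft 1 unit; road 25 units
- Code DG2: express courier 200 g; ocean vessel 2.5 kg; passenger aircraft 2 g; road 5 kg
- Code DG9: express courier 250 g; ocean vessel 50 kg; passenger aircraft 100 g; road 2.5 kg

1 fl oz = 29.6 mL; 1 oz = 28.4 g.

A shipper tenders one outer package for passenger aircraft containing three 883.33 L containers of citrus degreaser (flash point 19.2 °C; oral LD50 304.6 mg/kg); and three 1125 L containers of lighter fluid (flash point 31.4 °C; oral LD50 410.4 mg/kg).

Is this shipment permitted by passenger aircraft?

Citrus degreaser: flash point 19.2 °C ≤ 38 °C → Code DG1 (Flammable Liquid).
The lighter fluid has flash point 31.4 °C, which is ≤ 38 °C, so it is Code DG1 (Flammable Liquid).
Code DG1 net quantity: (three 883.33 L containers = 2649.99 L) + (three 1125 L containers = 3375 L) = 6024.99 L.
6024.99 L > 5000 L (passenger aircraft limit, Code DG1) — over the limit.

No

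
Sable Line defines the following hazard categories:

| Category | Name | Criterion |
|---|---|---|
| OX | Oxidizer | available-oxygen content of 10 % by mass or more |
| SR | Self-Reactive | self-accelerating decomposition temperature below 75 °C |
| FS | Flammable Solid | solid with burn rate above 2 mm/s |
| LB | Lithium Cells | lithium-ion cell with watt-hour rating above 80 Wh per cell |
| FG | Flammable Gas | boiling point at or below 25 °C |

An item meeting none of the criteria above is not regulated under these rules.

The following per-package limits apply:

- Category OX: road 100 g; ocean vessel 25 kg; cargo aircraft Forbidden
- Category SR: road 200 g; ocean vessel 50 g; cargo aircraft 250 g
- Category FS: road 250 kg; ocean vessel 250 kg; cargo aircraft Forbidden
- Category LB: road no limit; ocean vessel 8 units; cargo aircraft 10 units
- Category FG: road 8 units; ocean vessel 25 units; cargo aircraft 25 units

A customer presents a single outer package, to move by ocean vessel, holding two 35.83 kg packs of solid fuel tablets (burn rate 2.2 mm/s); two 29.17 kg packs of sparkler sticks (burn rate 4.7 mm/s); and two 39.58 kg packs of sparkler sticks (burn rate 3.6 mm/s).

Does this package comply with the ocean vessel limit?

Yes

With burn rate 2.2 mm/s (> 2 mm/s), the solid fuel tablets fall in Category FS.
With burn rate 4.7 mm/s (> 2 mm/s), the sparkler sticks fall in Category FS.
Burn rate 3.6 mm/s meets the Category FS criterion (Flammable Solid), so the sparkler sticks are Category FS.
Category FS net quantity: (two 35.83 kg packs = 71.66 kg) + (two 29.17 kg packs = 58.34 kg) + (two 39.58 kg packs = 79.16 kg) = 209.16 kg.
That is within the Category FS ocean vessel limit of 250 kg.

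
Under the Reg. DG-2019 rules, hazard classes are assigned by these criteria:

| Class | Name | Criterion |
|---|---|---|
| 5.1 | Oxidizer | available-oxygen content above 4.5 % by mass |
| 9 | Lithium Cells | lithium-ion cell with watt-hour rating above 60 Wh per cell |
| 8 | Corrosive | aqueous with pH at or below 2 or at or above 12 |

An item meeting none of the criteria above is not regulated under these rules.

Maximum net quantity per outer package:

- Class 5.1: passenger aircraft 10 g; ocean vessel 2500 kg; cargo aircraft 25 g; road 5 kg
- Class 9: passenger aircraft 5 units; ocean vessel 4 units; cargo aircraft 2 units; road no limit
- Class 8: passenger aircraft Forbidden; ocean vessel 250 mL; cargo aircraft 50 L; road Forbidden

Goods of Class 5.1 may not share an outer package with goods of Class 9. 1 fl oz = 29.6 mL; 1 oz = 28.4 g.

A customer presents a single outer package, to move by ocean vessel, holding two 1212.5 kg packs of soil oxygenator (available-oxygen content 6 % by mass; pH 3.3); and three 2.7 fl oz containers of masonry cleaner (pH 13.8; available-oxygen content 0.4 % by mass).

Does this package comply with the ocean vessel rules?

The soil oxygenator has available-oxygen content 6 % by mass, which is > 4.5 % by mass, so it is Class 5.1 (Oxidizer).
The masonry cleaner has pH 13.8, which is ≥ 12, so it is Class 8 (Corrosive).
Class 5.1 quantity: two 1212.5 kg packs = 2425 kg.
2425 kg is within the ocean vessel limit of 2500 kg for Class 5.1.
Class 8 quantity: three 2.7 fl oz containers = 239.76 mL.
239.76 mL ≤ 250 mL (ocean vessel limit, Class 8) — within limit.
The segregation rule (Class 5.1 with Class 9) does not apply to Class 5.1 with Class 8.
Every hazard class is within its ocean vessel limit and no segregation rule is violated.

Yes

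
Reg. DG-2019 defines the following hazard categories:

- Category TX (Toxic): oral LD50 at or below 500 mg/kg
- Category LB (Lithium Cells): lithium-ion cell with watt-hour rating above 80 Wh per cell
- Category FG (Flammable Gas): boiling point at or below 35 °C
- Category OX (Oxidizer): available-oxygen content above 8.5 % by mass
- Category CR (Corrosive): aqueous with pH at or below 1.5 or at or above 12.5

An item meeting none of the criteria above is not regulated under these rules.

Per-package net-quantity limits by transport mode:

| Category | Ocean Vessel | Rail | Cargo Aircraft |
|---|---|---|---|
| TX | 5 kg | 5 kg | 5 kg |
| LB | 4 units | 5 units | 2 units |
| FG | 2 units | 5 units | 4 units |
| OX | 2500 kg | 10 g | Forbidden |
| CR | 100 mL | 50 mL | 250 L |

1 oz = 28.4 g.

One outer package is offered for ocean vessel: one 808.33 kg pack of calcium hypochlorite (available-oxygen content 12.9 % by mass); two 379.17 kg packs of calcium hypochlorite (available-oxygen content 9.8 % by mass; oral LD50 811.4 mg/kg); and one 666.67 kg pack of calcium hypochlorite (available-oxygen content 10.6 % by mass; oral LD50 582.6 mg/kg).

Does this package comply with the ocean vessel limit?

Yes

With available-oxygen content 12.9 % by mass (> 8.5 % by mass), the calcium hypochlorite falls in Category OX.
The calcium hypochlorite has available-oxygen content 9.8 % by mass, which is > 8.5 % by mass, so it is Category OX (Oxidizer).
The calcium hypochlorite has available-oxygen content 10.6 % by mass, which is > 8.5 % by mass, so it is Category OX (Oxidizer).
Total Category OX: 808.33 kg + (two 379.17 kg packs = 758.34 kg) + 666.67 kg = 2233.34 kg.
2233.34 kg ≤ 2500 kg (ocean vessel limit, Category OX) — within limit.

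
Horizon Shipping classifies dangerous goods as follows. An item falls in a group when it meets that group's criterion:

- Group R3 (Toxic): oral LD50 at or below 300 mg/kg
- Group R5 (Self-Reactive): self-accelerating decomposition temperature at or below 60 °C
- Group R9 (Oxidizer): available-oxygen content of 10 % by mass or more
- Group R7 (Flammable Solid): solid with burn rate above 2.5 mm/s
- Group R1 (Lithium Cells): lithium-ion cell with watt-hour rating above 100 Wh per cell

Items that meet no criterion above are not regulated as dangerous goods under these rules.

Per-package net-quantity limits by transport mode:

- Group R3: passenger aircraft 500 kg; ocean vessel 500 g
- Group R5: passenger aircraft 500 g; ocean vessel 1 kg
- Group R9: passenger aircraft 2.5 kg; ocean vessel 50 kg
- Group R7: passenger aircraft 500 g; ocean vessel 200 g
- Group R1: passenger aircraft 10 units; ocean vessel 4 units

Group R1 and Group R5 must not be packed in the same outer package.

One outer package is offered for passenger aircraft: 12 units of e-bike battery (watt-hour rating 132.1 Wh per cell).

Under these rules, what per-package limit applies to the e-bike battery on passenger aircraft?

With watt-hour rating 132.1 Wh per cell (> 100 Wh per cell), the e-bike battery falls in Group R1.
The passenger aircraft limit for Group R1 is 10 units.

10 units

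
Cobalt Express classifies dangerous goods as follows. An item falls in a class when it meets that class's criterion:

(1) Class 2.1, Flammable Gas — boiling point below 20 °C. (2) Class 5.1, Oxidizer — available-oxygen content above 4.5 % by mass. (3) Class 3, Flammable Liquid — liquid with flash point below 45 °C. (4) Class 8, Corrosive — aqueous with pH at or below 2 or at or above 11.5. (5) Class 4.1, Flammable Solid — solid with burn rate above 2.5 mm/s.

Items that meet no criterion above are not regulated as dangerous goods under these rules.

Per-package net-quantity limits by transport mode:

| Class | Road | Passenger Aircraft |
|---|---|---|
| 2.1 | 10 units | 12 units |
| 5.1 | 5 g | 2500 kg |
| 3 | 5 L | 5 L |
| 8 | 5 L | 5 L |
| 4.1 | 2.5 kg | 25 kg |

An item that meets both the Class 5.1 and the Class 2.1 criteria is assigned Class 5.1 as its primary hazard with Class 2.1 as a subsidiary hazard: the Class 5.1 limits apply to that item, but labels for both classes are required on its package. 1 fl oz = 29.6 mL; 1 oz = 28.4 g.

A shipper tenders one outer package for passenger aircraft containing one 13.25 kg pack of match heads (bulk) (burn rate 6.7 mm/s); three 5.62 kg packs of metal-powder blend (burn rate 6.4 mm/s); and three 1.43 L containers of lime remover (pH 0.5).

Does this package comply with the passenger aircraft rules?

No

The match heads (bulk) have burn rate 6.7 mm/s, which is > 2.5 mm/s, so they are Class 4.1 (Flammable Solid).
Burn rate 6.4 mm/s meets the Class 4.1 criterion (Flammable Solid), so the metal-powder blend is Class 4.1.
The lime remover has pH 0.5, which is ≤ 2, so it is Class 8 (Corrosive).
Total Class 4.1: 13.25 kg + (three 5.62 kg packs = 16.86 kg) = 30.11 kg.
30.11 kg > 25 kg (passenger aircraft limit, Class 4.1) — over the limit.
Class 8 quantity: three 1.43 L containers = 4.29 L.
That is within the Class 8 passenger aircraft limit of 5 L.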